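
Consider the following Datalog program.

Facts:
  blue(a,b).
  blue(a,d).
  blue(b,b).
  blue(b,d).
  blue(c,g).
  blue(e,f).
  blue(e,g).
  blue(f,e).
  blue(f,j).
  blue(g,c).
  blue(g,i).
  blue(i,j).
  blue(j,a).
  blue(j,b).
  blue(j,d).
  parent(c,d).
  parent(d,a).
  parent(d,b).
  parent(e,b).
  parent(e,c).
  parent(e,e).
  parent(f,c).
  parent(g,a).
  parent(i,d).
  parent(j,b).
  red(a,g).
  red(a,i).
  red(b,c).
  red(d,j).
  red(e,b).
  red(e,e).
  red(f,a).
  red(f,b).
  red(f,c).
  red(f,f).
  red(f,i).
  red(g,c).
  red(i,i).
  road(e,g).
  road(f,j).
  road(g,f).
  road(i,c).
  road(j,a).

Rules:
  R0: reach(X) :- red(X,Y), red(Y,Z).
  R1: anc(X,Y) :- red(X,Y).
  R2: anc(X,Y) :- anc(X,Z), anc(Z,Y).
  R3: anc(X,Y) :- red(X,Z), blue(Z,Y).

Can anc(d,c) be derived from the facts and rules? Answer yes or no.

yes

round 1: derive anc(a,g) via R1 from red(a,g)
round 1: derive anc(a,i) via R1 from red(a,i)
round 1: derive anc(b,c) via R1 from red(b,c)
round 1: derive anc(d,j) via R1 from red(d,j)
round 1: derive anc(e,b) via R1 from red(e,b)
round 1: derive anc(e,e) via R1 from red(e,e)
round 1: derive anc(f,a) via R1 from red(f,a)
round 1: derive anc(f,b) via R1 from red(f,b)
round 1: derive anc(f,c) via R1 from red(f,c)
round 1: derive anc(f,f) via R1 from red(f,f)
round 1: derive anc(f,i) via R1 from red(f,i)
round 1: derive anc(g,c) via R1 from red(g,c)
round 1: derive anc(i,i) via R1 from red(i,i)
round 1: derive anc(a,c) via R3 from red(a,g), blue(g,c)
round 1: derive anc(a,j) via R3 from red(a,i), blue(i,j)
round 1: derive anc(b,g) via R3 from red(b,c), blue(c,g)
round 1: derive anc(d,a) via R3 from red(d,j), blue(j,a)
round 1: derive anc(d,b) via R3 from red(d,j), blue(j,b)
round 1: derive anc(d,d) via R3 from red(d,j), blue(j,d)
round 1: derive anc(e,d) via R3 from red(e,b), blue(b,d)
round 1: derive anc(e,f) via R3 from red(e,e), blue(e,f)
round 1: derive anc(e,g) via R3 from red(e,e), blue(e,g)
round 1: derive anc(f,d) via R3 from red(f,a), blue(a,d)
round 1: derive anc(f,e) via R3 from red(f,f), blue(f,e)
round 1: derive anc(f,g) via R3 from red(f,c), blue(c,g)
round 1: derive anc(f,j) via R3 from red(f,f), blue(f,j)
round 1: derive anc(g,g) via R3 from red(g,c), blue(c,g)
round 1: derive anc(i,j) via R3 from red(i,i), blue(i,j)
round 2: derive anc(d,c) via R2 from anc(d,a), anc(a,c)
round 2: derive anc(d,g) via R2 from anc(d,a), anc(a,g)
round 2: derive anc(d,i) via R2 from anc(d,a), anc(a,i)
round 2: derive anc(e,a) via R2 from anc(e,d), anc(d,a)
round 2: derive anc(e,c) via R2 from anc(e,b), anc(b,c)
round 2: derive anc(e,i) via R2 from anc(e,f), anc(f,i)
round 2: derive anc(e,j) via R2 from anc(e,d), anc(d,j)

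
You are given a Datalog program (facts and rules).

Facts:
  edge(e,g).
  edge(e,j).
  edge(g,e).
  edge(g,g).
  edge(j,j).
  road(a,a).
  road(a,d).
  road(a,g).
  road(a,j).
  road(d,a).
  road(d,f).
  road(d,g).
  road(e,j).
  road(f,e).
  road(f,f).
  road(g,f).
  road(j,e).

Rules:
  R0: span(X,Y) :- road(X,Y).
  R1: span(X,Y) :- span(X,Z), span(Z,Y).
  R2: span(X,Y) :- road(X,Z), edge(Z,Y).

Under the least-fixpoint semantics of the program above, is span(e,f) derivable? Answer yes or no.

round 1: derive span(a,a) via R0 from road(a,a)
round 1: derive span(a,d) via R0 from road(a,d)
round 1: derive span(a,g) via R0 from road(a,g)
round 1: derive span(a,j) via R0 from road(a,j)
round 1: derive span(d,a) via R0 from road(d,a)
round 1: derive span(d,f) via R0 from road(d,f)
round 1: derive span(d,g) via R0 from road(d,g)
round 1: derive span(e,j) via R0 from road(e,j)
round 1: derive span(f,e) via R0 from road(f,e)
round 1: derive span(f,f) via R0 from road(f,f)
round 1: derive span(g,f) via R0 from road(g,f)
round 1: derive span(j,e) via R0 from road(j,e)
round 1: derive span(a,e) via R2 from road(a,g), edge(g,e)
round 1: derive span(d,e) via R2 from road(d,g), edge(g,e)
round 1: derive span(f,g) via R2 from road(f,e), edge(e,g)
round 1: derive span(f,j) via R2 from road(f,e), edge(e,j)
round 1: derive span(j,g) via R2 from road(j,e), edge(e,g)
round 1: derive span(j,j) via R2 from road(j,e), edge(e,j)
round 2: derive span(a,f) via R1 from span(a,d), span(d,f)
round 2: derive span(d,d) via R1 from span(d,a), span(a,d)
round 2: derive span(d,j) via R1 from span(d,a), span(a,j)
round 2: derive span(e,e) via R1 from span(e,j), span(j,e)
round 2: derive span(e,g) via R1 from span(e,j), span(j,g)
round 2: derive span(g,e) via R1 from span(g,f), span(f,e)
round 2: derive span(g,g) via R1 from span(g,f), span(f,g)
round 2: derive span(g,j) via R1 from span(g,f), span(f,j)
round 2: derive span(j,f) via R1 from span(j,g), span(g,f)
round 3: derive span(e,f) via R1 from span(e,g), span(g,f)

yes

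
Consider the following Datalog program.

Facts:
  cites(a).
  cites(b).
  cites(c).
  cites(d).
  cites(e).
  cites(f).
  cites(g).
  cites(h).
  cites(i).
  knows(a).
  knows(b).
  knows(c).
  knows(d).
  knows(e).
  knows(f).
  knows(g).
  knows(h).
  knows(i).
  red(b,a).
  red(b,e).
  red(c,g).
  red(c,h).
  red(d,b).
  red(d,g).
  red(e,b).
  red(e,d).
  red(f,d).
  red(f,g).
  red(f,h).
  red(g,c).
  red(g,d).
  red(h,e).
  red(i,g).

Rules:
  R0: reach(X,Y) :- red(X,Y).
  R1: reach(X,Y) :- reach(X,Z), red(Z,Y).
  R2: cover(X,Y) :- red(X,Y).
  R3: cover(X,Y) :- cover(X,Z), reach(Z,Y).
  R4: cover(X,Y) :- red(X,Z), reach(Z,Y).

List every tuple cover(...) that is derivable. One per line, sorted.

cover(b,a)
cover(b,b)
cover(b,c)
cover(b,d)
cover(b,e)
cover(b,g)
cover(b,h)
cover(c,a)
cover(c,b)
cover(c,c)
cover(c,d)
cover(c,e)
cover(c,g)
cover(c,h)
cover(d,a)
cover(d,b)
cover(d,c)
cover(d,d)
cover(d,e)
cover(d,g)
cover(d,h)
cover(e,a)
cover(e,b)
cover(e,c)
cover(e,d)
cover(e,e)
cover(e,g)
cover(e,h)
cover(f,a)
cover(f,b)
cover(f,c)
cover(f,d)
cover(f,e)
cover(f,g)
cover(f,h)
cover(g,a)
cover(g,b)
cover(g,c)
cover(g,d)
cover(g,e)
cover(g,g)
cover(g,h)
cover(h,a)
cover(h,b)
cover(h,c)
cover(h,d)
cover(h,e)
cover(h,g)
cover(h,h)
cover(i,a)
cover(i,b)
cover(i,c)
cover(i,d)
cover(i,e)
cover(i,g)
cover(i,h)

round 1: derive reach(b,a) via R0 from red(b,a)
round 1: derive reach(b,e) via R0 from red(b,e)
round 1: derive reach(c,g) via R0 from red(c,g)
round 1: derive reach(c,h) via R0 from red(c,h)
round 1: derive reach(d,b) via R0 from red(d,b)
round 1: derive reach(d,g) via R0 from red(d,g)
round 1: derive reach(e,b) via R0 from red(e,b)
round 1: derive reach(e,d) via R0 from red(e,d)
round 1: derive reach(f,d) via R0 from red(f,d)
round 1: derive reach(f,g) via R0 from red(f,g)
round 1: derive reach(f,h) via R0 from red(f,h)
round 1: derive reach(g,c) via R0 from red(g,c)
round 1: derive reach(g,d) via R0 from red(g,d)
round 1: derive reach(h,e) via R0 from red(h,e)
round 1: derive reach(i,g) via R0 from red(i,g)
round 1: derive cover(b,a) via R2 from red(b,a)
round 1: derive cover(b,e) via R2 from red(b,e)
round 1: derive cover(c,g) via R2 from red(c,g)
round 1: derive cover(c,h) via R2 from red(c,h)
round 1: derive cover(d,b) via R2 from red(d,b)
round 1: derive cover(d,g) via R2 from red(d,g)
round 1: derive cover(e,b) via R2 from red(e,b)
round 1: derive cover(e,d) via R2 from red(e,d)
round 1: derive cover(f,d) via R2 from red(f,d)
round 1: derive cover(f,g) via R2 from red(f,g)
round 1: derive cover(f,h) via R2 from red(f,h)
round 1: derive cover(g,c) via R2 from red(g,c)
round 1: derive cover(g,d) via R2 from red(g,d)
round 1: derive cover(h,e) via R2 from red(h,e)
round 1: derive cover(i,g) via R2 from red(i,g)
round 2: derive reach(b,b) via R1 from reach(b,e), red(e,b)
round 2: derive reach(b,d) via R1 from reach(b,e), red(e,d)
round 2: derive reach(c,c) via R1 from reach(c,g), red(g,c)
round 2: derive reach(c,d) via R1 from reach(c,g), red(g,d)
round 2: derive reach(c,e) via R1 from reach(c,h), red(h,e)
round 2: derive reach(d,a) via R1 from reach(d,b), red(b,a)
round 2: derive reach(d,c) via R1 from reach(d,g), red(g,c)
round 2: derive reach(d,d) via R1 from reach(d,g), red(g,d)
round 2: derive reach(d,e) via R1 from reach(d,b), red(b,e)
round 2: derive reach(e,a) via R1 from reach(e,b), red(b,a)
round 2: derive reach(e,e) via R1 from reach(e,b), red(b,e)
round 2: derive reach(e,g) via R1 from reach(e,d), red(d,g)
round 2: derive reach(f,b) via R1 from reach(f,d), red(d,b)
round 2: derive reach(f,c) via R1 from reach(f,g), red(g,c)
round 2: derive reach(f,e) via R1 from reach(f,h), red(h,e)
round 2: derive reach(g,b) via R1 from reach(g,d), red(d,b)
round 2: derive reach(g,g) via R1 from reach(g,c), red(c,g)
round 2: derive reach(g,h) via R1 from reach(g,c), red(c,h)
round 2: derive reach(h,b) via R1 from reach(h,e), red(e,b)
round 2: derive reach(h,d) via R1 from reach(h,e), red(e,d)
round 2: derive reach(i,c) via R1 from reach(i,g), red(g,c)
round 2: derive reach(i,d) via R1 from reach(i,g), red(g,d)
round 2: derive cover(b,b) via R3 from cover(b,e), reach(e,b)
round 2: derive cover(b,d) via R3 from cover(b,e), reach(e,d)
round 2: derive cover(c,c) via R3 from cover(c,g), reach(g,c)
round 2: derive cover(c,d) via R3 from cover(c,g), reach(g,d)
round 2: derive cover(c,e) via R3 from cover(c,h), reach(h,e)
round 2: derive cover(d,a) via R3 from cover(d,b), reach(b,a)
round 2: derive cover(d,c) via R3 from cover(d,g), reach(g,c)
round 2: derive cover(d,d) via R3 from cover(d,g), reach(g,d)
round 2: derive cover(d,e) via R3 from cover(d,b), reach(b,e)
round 2: derive cover(e,a) via R3 from cover(e,b), reach(b,a)
round 2: derive cover(e,e) via R3 from cover(e,b), reach(b,e)
round 2: derive cover(e,g) via R3 from cover(e,d), reach(d,g)
round 2: derive cover(f,b) via R3 from cover(f,d), reach(d,b)
round 2: derive cover(f,c) via R3 from cover(f,g), reach(g,c)
round 2: derive cover(f,e) via R3 from cover(f,h), reach(h,e)
round 2: derive cover(g,b) via R3 from cover(g,d), reach(d,b)
round 2: derive cover(g,g) via R3 from cover(g,c), reach(c,g)
round 2: derive cover(g,h) via R3 from cover(g,c), reach(c,h)
round 2: derive cover(h,b) via R3 from cover(h,e), reach(e,b)
round 2: derive cover(h,d) via R3 from cover(h,e), reach(e,d)
round 2: derive cover(i,c) via R3 from cover(i,g), reach(g,c)
round 2: derive cover(i,d) via R3 from cover(i,g), reach(g,d)
round 3: derive reach(b,g) via R1 from reach(b,d), red(d,g)
round 3: derive reach(c,b) via R1 from reach(c,d), red(d,b)
round 3: derive reach(d,h) via R1 from reach(d,c), red(c,h)
round 3: derive reach(e,c) via R1 from reach(e,g), red(g,c)
round 3: derive reach(f,a) via R1 from reach(f,b), red(b,a)
round 3: derive reach(g,a) via R1 from reach(g,b), red(b,a)
round 3: derive reach(g,e) via R1 from reach(g,b), red(b,e)
round 3: derive reach(h,a) via R1 from reach(h,b), red(b,a)
round 3: derive reach(h,g) via R1 from reach(h,d), red(d,g)
round 3: derive reach(i,b) via R1 from reach(i,d), red(d,b)
round 3: derive reach(i,h) via R1 from reach(i,c), red(c,h)
round 3: derive cover(b,c) via R3 from cover(b,d), reach(d,c)
round 3: derive cover(b,g) via R3 from cover(b,d), reach(d,g)
round 3: derive cover(c,a) via R3 from cover(c,d), reach(d,a)
round 3: derive cover(c,b) via R3 from cover(c,d), reach(d,b)
round 3: derive cover(d,h) via R3 from cover(d,c), reach(c,h)
round 3: derive cover(e,c) via R3 from cover(e,d), reach(d,c)
round 3: derive cover(e,h) via R3 from cover(e,g), reach(g,h)
round 3: derive cover(f,a) via R3 from cover(f,b), reach(b,a)
round 3: derive cover(g,a) via R3 from cover(g,b), reach(b,a)
round 3: derive cover(g,e) via R3 from cover(g,b), reach(b,e)
round 3: derive cover(h,a) via R3 from cover(h,b), reach(b,a)
round 3: derive cover(h,c) via R3 from cover(h,d), reach(d,c)
round 3: derive cover(h,g) via R3 from cover(h,d), reach(d,g)
round 3: derive cover(i,a) via R3 from cover(i,d), reach(d,a)
round 3: derive cover(i,b) via R3 from cover(i,d), reach(d,b)
round 3: derive cover(i,e) via R3 from cover(i,c), reach(c,e)
round 3: derive cover(i,h) via R3 from cover(i,c), reach(c,h)
round 4: derive reach(b,c) via R1 from reach(b,g), red(g,c)
round 4: derive reach(c,a) via R1 from reach(c,b), red(b,a)
round 4: derive reach(e,h) via R1 from reach(e,c), red(c,h)
round 4: derive reach(h,c) via R1 from reach(h,g), red(g,c)
round 4: derive reach(i,a) via R1 from reach(i,b), red(b,a)
round 4: derive reach(i,e) via R1 from reach(i,b), red(b,e)
round 4: derive cover(b,h) via R3 from cover(b,c), reach(c,h)
round 4: derive cover(h,h) via R3 from cover(h,c), reach(c,h)
round 5: derive reach(b,h) via R1 from reach(b,c), red(c,h)
round 5: derive reach(h,h) via R1 from reach(h,c), red(c,h)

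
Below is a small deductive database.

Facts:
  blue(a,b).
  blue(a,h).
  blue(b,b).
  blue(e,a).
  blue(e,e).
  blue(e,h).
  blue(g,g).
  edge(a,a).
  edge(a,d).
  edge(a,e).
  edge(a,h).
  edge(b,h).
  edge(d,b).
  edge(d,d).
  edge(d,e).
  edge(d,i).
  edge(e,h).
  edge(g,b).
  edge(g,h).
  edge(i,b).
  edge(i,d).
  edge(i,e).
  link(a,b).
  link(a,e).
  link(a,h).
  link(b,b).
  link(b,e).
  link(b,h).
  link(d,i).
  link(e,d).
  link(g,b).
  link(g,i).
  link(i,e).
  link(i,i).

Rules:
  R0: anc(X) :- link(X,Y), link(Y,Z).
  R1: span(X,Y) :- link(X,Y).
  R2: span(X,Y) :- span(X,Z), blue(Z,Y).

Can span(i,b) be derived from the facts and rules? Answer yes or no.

yes

round 1: derive span(a,b) via R1 from link(a,b)
round 1: derive span(a,e) via R1 from link(a,e)
round 1: derive span(a,h) via R1 from link(a,h)
round 1: derive span(b,b) via R1 from link(b,b)
round 1: derive span(b,e) via R1 from link(b,e)
round 1: derive span(b,h) via R1 from link(b,h)
round 1: derive span(d,i) via R1 from link(d,i)
round 1: derive span(e,d) via R1 from link(e,d)
round 1: derive span(g,b) via R1 from link(g,b)
round 1: derive span(g,i) via R1 from link(g,i)
round 1: derive span(i,e) via R1 from link(i,e)
round 1: derive span(i,i) via R1 from link(i,i)
round 2: derive span(a,a) via R2 from span(a,e), blue(e,a)
round 2: derive span(b,a) via R2 from span(b,e), blue(e,a)
round 2: derive span(i,a) via R2 from span(i,e), blue(e,a)
round 2: derive span(i,h) via R2 from span(i,e), blue(e,h)
round 3: derive span(i,b) via R2 from span(i,a), blue(a,b)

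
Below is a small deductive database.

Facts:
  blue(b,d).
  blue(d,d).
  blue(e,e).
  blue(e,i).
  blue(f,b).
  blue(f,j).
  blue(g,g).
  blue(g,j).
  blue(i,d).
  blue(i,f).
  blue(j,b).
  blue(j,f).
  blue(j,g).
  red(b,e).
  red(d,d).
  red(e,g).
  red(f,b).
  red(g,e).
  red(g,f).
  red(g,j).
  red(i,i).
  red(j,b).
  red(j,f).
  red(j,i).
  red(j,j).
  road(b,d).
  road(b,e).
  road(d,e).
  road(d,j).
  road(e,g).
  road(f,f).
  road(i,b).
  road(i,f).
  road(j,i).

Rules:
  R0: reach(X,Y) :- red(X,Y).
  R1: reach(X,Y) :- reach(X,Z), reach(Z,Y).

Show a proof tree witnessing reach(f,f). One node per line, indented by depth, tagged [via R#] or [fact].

round 1: derive reach(b,e) via R0 from red(b,e)
round 1: derive reach(d,d) via R0 from red(d,d)
round 1: derive reach(e,g) via R0 from red(e,g)
round 1: derive reach(f,b) via R0 from red(f,b)
round 1: derive reach(g,e) via R0 from red(g,e)
round 1: derive reach(g,f) via R0 from red(g,f)
round 1: derive reach(g,j) via R0 from red(g,j)
round 1: derive reach(i,i) via R0 from red(i,i)
round 1: derive reach(j,b) via R0 from red(j,b)
round 1: derive reach(j,f) via R0 from red(j,f)
round 1: derive reach(j,i) via R0 from red(j,i)
round 1: derive reach(j,j) via R0 from red(j,j)
round 2: derive reach(b,g) via R1 from reach(b,e), reach(e,g)
round 2: derive reach(e,e) via R1 from reach(e,g), reach(g,e)
round 2: derive reach(e,f) via R1 from reach(e,g), reach(g,f)
round 2: derive reach(e,j) via R1 from reach(e,g), reach(g,j)
round 2: derive reach(f,e) via R1 from reach(f,b), reach(b,e)
round 2: derive reach(g,b) via R1 from reach(g,f), reach(f,b)
round 2: derive reach(g,g) via R1 from reach(g,e), reach(e,g)
round 2: derive reach(g,i) via R1 from reach(g,j), reach(j,i)
round 2: derive reach(j,e) via R1 from reach(j,b), reach(b,e)
round 3: derive reach(b,b) via R1 from reach(b,g), reach(g,b)
round 3: derive reach(b,f) via R1 from reach(b,e), reach(e,f)
round 3: derive reach(b,i) via R1 from reach(b,g), reach(g,i)
round 3: derive reach(b,j) via R1 from reach(b,e), reach(e,j)
round 3: derive reach(e,b) via R1 from reach(e,f), reach(f,b)
round 3: derive reach(e,i) via R1 from reach(e,g), reach(g,i)
round 3: derive reach(f,f) via R1 from reach(f,e), reach(e,f)
round 3: derive reach(f,g) via R1 from reach(f,b), reach(b,g)
round 3: derive reach(f,j) via R1 from reach(f,e), reach(e,j)
round 3: derive reach(j,g) via R1 from reach(j,b), reach(b,g)
round 4: derive reach(f,i) via R1 from reach(f,b), reach(b,i)

reach(f,f)  [via R1]
  reach(f,e)  [via R1]
    reach(f,b)  [via R0]
      red(f,b)  [fact]
    reach(b,e)  [via R0]
      red(b,e)  [fact]
  reach(e,f)  [via R1]
    reach(e,g)  [via R0]
      red(e,g)  [fact]
    reach(g,f)  [via R0]
      red(g,f)  [fact]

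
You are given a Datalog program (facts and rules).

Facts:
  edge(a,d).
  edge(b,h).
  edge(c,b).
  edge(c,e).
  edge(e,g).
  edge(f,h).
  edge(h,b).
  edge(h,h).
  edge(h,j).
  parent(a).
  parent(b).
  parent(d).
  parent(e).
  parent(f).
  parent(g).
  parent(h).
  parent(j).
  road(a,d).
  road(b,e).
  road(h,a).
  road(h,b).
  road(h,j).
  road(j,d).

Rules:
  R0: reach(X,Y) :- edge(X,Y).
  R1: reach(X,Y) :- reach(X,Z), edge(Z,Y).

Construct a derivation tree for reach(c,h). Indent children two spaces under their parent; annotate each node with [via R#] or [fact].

round 1: derive reach(a,d) via R0 from edge(a,d)
round 1: derive reach(b,h) via R0 from edge(b,h)
round 1: derive reach(c,b) via R0 from edge(c,b)
round 1: derive reach(c,e) via R0 from edge(c,e)
round 1: derive reach(e,g) via R0 from edge(e,g)
round 1: derive reach(f,h) via R0 from edge(f,h)
round 1: derive reach(h,b) via R0 from edge(h,b)
round 1: derive reach(h,h) via R0 from edge(h,h)
round 1: derive reach(h,j) via R0 from edge(h,j)
round 2: derive reach(b,b) via R1 from reach(b,h), edge(h,b)
round 2: derive reach(b,j) via R1 from reach(b,h), edge(h,j)
round 2: derive reach(c,g) via R1 from reach(c,e), edge(e,g)
round 2: derive reach(c,h) via R1 from reach(c,b), edge(b,h)
round 2: derive reach(f,b) via R1 from reach(f,h), edge(h,b)
round 2: derive reach(f,j) via R1 from reach(f,h), edge(h,j)
round 3: derive reach(c,j) via R1 from reach(c,h), edge(h,j)

reach(c,h)  [via R1]
  reach(c,b)  [via R0]
    edge(c,b)  [fact]
  edge(b,h)  [fact]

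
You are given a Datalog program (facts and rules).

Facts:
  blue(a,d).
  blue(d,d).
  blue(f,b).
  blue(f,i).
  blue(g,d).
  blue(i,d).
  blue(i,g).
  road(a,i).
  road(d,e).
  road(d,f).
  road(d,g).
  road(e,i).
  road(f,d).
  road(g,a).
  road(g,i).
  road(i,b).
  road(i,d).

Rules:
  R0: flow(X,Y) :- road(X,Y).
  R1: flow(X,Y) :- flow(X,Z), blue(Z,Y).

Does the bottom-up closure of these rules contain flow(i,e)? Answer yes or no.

round 1: derive flow(a,i) via R0 from road(a,i)
round 1: derive flow(d,e) via R0 from road(d,e)
round 1: derive flow(d,f) via R0 from road(d,f)
round 1: derive flow(d,g) via R0 from road(d,g)
round 1: derive flow(e,i) via R0 from road(e,i)
round 1: derive flow(f,d) via R0 from road(f,d)
round 1: derive flow(g,a) via R0 from road(g,a)
round 1: derive flow(g,i) via R0 from road(g,i)
round 1: derive flow(i,b) via R0 from road(i,b)
round 1: derive flow(i,d) via R0 from road(i,d)
round 2: derive flow(a,d) via R1 from flow(a,i), blue(i,d)
round 2: derive flow(a,g) via R1 from flow(a,i), blue(i,g)
round 2: derive flow(d,b) via R1 from flow(d,f), blue(f,b)
round 2: derive flow(d,d) via R1 from flow(d,g), blue(g,d)
round 2: derive flow(d,i) via R1 from flow(d,f), blue(f,i)
round 2: derive flow(e,d) via R1 from flow(e,i), blue(i,d)
round 2: derive flow(e,g) via R1 from flow(e,i), blue(i,g)
round 2: derive flow(g,d) via R1 from flow(g,a), blue(a,d)
round 2: derive flow(g,g) via R1 from flow(g,i), blue(i,g)

no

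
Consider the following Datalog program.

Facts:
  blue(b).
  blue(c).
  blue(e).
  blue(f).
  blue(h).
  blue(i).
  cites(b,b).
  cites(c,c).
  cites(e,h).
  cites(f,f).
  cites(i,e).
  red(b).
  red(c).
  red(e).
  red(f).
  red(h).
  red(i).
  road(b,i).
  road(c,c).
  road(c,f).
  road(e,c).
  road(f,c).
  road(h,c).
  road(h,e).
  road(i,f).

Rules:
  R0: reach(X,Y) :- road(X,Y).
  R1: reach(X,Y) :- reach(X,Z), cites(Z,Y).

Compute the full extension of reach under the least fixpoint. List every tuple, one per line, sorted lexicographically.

reach(b,e)
reach(b,h)
reach(b,i)
reach(c,c)
reach(c,f)
reach(e,c)
reach(f,c)
reach(h,c)
reach(h,e)
reach(h,h)
reach(i,f)

round 1: derive reach(b,i) via R0 from road(b,i)
round 1: derive reach(c,c) via R0 from road(c,c)
round 1: derive reach(c,f) via R0 from road(c,f)
round 1: derive reach(e,c) via R0 from road(e,c)
round 1: derive reach(f,c) via R0 from road(f,c)
round 1: derive reach(h,c) via R0 from road(h,c)
round 1: derive reach(h,e) via R0 from road(h,e)
round 1: derive reach(i,f) via R0 from road(i,f)
round 2: derive reach(b,e) via R1 from reach(b,i), cites(i,e)
round 2: derive reach(h,h) via R1 from reach(h,e), cites(e,h)
round 3: derive reach(b,h) via R1 from reach(b,e), cites(e,h)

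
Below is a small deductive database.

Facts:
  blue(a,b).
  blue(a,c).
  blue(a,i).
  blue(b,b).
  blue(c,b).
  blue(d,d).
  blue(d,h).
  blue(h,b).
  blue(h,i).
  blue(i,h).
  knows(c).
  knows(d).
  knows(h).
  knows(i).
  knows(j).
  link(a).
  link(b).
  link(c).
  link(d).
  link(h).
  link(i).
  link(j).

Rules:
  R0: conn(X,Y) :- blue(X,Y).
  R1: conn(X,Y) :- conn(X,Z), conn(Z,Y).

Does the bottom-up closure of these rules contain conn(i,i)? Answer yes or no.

yes

round 1: derive conn(a,b) via R0 from blue(a,b)
round 1: derive conn(a,c) via R0 from blue(a,c)
round 1: derive conn(a,i) via R0 from blue(a,i)
round 1: derive conn(b,b) via R0 from blue(b,b)
round 1: derive conn(c,b) via R0 from blue(c,b)
round 1: derive conn(d,d) via R0 from blue(d,d)
round 1: derive conn(d,h) via R0 from blue(d,h)
round 1: derive conn(h,b) via R0 from blue(h,b)
round 1: derive conn(h,i) via R0 from blue(h,i)
round 1: derive conn(i,h) via R0 from blue(i,h)
round 2: derive conn(a,h) via R1 from conn(a,i), conn(i,h)
round 2: derive conn(d,b) via R1 from conn(d,h), conn(h,b)
round 2: derive conn(d,i) via R1 from conn(d,h), conn(h,i)
round 2: derive conn(h,h) via R1 from conn(h,i), conn(i,h)
round 2: derive conn(i,b) via R1 from conn(i,h), conn(h,b)
round 2: derive conn(i,i) via R1 from conn(i,h), conn(h,i)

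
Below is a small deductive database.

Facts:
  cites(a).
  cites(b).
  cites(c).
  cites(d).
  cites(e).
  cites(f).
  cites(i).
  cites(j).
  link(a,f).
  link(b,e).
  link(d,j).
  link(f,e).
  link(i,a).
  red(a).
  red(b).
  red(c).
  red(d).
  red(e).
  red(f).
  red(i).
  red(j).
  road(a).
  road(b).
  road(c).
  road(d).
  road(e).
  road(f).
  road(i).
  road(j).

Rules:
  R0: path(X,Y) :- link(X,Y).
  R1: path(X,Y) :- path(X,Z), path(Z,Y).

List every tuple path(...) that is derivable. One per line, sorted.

path(a,e)
path(a,f)
path(b,e)
path(d,j)
path(f,e)
path(i,a)
path(i,e)
path(i,f)

round 1: derive path(a,f) via R0 from link(a,f)
round 1: derive path(b,e) via R0 from link(b,e)
round 1: derive path(d,j) via R0 from link(d,j)
round 1: derive path(f,e) via R0 from link(f,e)
round 1: derive path(i,a) via R0 from link(i,a)
round 2: derive path(a,e) via R1 from path(a,f), path(f,e)
round 2: derive path(i,f) via R1 from path(i,a), path(a,f)
round 3: derive path(i,e) via R1 from path(i,a), path(a,e)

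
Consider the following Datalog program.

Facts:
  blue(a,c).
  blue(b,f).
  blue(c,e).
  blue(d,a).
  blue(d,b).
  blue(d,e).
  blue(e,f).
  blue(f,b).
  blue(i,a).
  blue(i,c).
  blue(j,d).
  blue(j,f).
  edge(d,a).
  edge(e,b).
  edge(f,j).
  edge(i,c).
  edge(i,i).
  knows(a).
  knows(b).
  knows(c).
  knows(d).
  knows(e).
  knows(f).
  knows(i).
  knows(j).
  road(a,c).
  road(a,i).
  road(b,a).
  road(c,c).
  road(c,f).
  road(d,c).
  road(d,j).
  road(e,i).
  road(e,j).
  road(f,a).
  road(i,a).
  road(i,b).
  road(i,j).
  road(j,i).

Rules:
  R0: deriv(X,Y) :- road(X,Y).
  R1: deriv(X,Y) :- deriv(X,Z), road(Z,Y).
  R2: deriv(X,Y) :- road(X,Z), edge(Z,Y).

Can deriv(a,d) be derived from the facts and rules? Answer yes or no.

no

round 1: derive deriv(a,c) via R0 from road(a,c)
round 1: derive deriv(a,i) via R0 from road(a,i)
round 1: derive deriv(b,a) via R0 from road(b,a)
round 1: derive deriv(c,c) via R0 from road(c,c)
round 1: derive deriv(c,f) via R0 from road(c,f)
round 1: derive deriv(d,c) via R0 from road(d,c)
round 1: derive deriv(d,j) via R0 from road(d,j)
round 1: derive deriv(e,i) via R0 from road(e,i)
round 1: derive deriv(e,j) via R0 from road(e,j)
round 1: derive deriv(f,a) via R0 from road(f,a)
round 1: derive deriv(i,a) via R0 from road(i,a)
round 1: derive deriv(i,b) via R0 from road(i,b)
round 1: derive deriv(i,j) via R0 from road(i,j)
round 1: derive deriv(j,i) via R0 from road(j,i)
round 1: derive deriv(c,j) via R2 from road(c,f), edge(f,j)
round 1: derive deriv(e,c) via R2 from road(e,i), edge(i,c)
round 1: derive deriv(j,c) via R2 from road(j,i), edge(i,c)
round 2: derive deriv(a,a) via R1 from deriv(a,i), road(i,a)
round 2: derive deriv(a,b) via R1 from deriv(a,i), road(i,b)
round 2: derive deriv(a,f) via R1 from deriv(a,c), road(c,f)
round 2: derive deriv(a,j) via R1 from deriv(a,i), road(i,j)
round 2: derive deriv(b,c) via R1 from deriv(b,a), road(a,c)
round 2: derive deriv(b,i) via R1 from deriv(b,a), road(a,i)
round 2: derive deriv(c,a) via R1 from deriv(c,f), road(f,a)
round 2: derive deriv(c,i) via R1 from deriv(c,j), road(j,i)
round 2: derive deriv(d,f) via R1 from deriv(d,c), road(c,f)
round 2: derive deriv(d,i) via R1 from deriv(d,j), road(j,i)
round 2: derive deriv(e,a) via R1 from deriv(e,i), road(i,a)
round 2: derive deriv(e,b) via R1 from deriv(e,i), road(i,b)
round 2: derive deriv(e,f) via R1 from deriv(e,c), road(c,f)
round 2: derive deriv(f,c) via R1 from deriv(f,a), road(a,c)
round 2: derive deriv(f,i) via R1 from deriv(f,a), road(a,i)
round 2: derive deriv(i,c) via R1 from deriv(i,a), road(a,c)
round 2: derive deriv(i,i) via R1 from deriv(i,a), road(a,i)
round 2: derive deriv(j,a) via R1 from deriv(j,i), road(i,a)
round 2: derive deriv(j,b) via R1 from deriv(j,i), road(i,b)
round 2: derive deriv(j,f) via R1 from deriv(j,c), road(c,f)
round 2: derive deriv(j,j) via R1 from deriv(j,i), road(i,j)
round 3: derive deriv(b,b) via R1 from deriv(b,i), road(i,b)
round 3: derive deriv(b,f) via R1 from deriv(b,c), road(c,f)
round 3: derive deriv(b,j) via R1 from deriv(b,i), road(i,j)
round 3: derive deriv(c,b) via R1 from deriv(c,i), road(i,b)
round 3: derive deriv(d,a) via R1 from deriv(d,f), road(f,a)
round 3: derive deriv(d,b) via R1 from deriv(d,i), road(i,b)
round 3: derive deriv(f,b) via R1 from deriv(f,i), road(i,b)
round 3: derive deriv(f,f) via R1 from deriv(f,c), road(c,f)
round 3: derive deriv(f,j) via R1 from deriv(f,i), road(i,j)
round 3: derive deriv(i,f) via R1 from deriv(i,c), road(c,f)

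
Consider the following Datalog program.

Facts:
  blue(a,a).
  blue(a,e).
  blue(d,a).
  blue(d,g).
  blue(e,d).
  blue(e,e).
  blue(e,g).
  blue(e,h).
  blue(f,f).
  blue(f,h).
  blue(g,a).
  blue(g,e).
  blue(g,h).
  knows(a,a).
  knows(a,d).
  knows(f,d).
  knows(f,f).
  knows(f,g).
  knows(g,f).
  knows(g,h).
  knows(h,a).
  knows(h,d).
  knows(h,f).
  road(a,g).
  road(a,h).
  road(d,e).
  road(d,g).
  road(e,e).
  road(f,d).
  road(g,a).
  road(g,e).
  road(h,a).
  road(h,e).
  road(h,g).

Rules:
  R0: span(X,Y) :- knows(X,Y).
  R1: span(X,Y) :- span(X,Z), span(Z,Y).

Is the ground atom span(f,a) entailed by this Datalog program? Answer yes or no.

round 1: derive span(a,a) via R0 from knows(a,a)
round 1: derive span(a,d) via R0 from knows(a,d)
round 1: derive span(f,d) via R0 from knows(f,d)
round 1: derive span(f,f) via R0 from knows(f,f)
round 1: derive span(f,g) via R0 from knows(f,g)
round 1: derive span(g,f) via R0 from knows(g,f)
round 1: derive span(g,h) via R0 from knows(g,h)
round 1: derive span(h,a) via R0 from knows(h,a)
round 1: derive span(h,d) via R0 from knows(h,d)
round 1: derive span(h,f) via R0 from knows(h,f)
round 2: derive span(f,h) via R1 from span(f,g), span(g,h)
round 2: derive span(g,a) via R1 from span(g,h), span(h,a)
round 2: derive span(g,d) via R1 from span(g,f), span(f,d)
round 2: derive span(g,g) via R1 from span(g,f), span(f,g)
round 2: derive span(h,g) via R1 from span(h,f), span(f,g)
round 3: derive span(f,a) via R1 from span(f,g), span(g,a)
round 3: derive span(h,h) via R1 from span(h,f), span(f,h)

yes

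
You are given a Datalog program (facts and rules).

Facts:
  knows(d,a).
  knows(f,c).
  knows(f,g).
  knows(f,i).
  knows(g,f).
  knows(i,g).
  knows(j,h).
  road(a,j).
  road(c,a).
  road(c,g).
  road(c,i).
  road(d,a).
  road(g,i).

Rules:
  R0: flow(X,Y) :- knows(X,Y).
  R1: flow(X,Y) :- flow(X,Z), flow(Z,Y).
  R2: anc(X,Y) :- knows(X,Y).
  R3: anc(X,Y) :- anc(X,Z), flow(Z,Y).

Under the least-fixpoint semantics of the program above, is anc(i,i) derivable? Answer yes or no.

yes

round 1: derive flow(d,a) via R0 from knows(d,a)
round 1: derive flow(f,c) via R0 from knows(f,c)
round 1: derive flow(f,g) via R0 from knows(f,g)
round 1: derive flow(f,i) via R0 from knows(f,i)
round 1: derive flow(g,f) via R0 from knows(g,f)
round 1: derive flow(i,g) via R0 from knows(i,g)
round 1: derive flow(j,h) via R0 from knows(j,h)
round 1: derive anc(d,a) via R2 from knows(d,a)
round 1: derive anc(f,c) via R2 from knows(f,c)
round 1: derive anc(f,g) via R2 from knows(f,g)
round 1: derive anc(f,i) via R2 from knows(f,i)
round 1: derive anc(g,f) via R2 from knows(g,f)
round 1: derive anc(i,g) via R2 from knows(i,g)
round 1: derive anc(j,h) via R2 from knows(j,h)
round 2: derive flow(f,f) via R1 from flow(f,g), flow(g,f)
round 2: derive flow(g,c) via R1 from flow(g,f), flow(f,c)
round 2: derive flow(g,g) via R1 from flow(g,f), flow(f,g)
round 2: derive flow(g,i) via R1 from flow(g,f), flow(f,i)
round 2: derive flow(i,f) via R1 from flow(i,g), flow(g,f)
round 2: derive anc(f,f) via R3 from anc(f,g), flow(g,f)
round 2: derive anc(g,c) via R3 from anc(g,f), flow(f,c)
round 2: derive anc(g,g) via R3 from anc(g,f), flow(f,g)
round 2: derive anc(g,i) via R3 from anc(g,f), flow(f,i)
round 2: derive anc(i,f) via R3 from anc(i,g), flow(g,f)
round 3: derive flow(i,c) via R1 from flow(i,f), flow(f,c)
round 3: derive flow(i,i) via R1 from flow(i,f), flow(f,i)
round 3: derive anc(i,c) via R3 from anc(i,f), flow(f,c)
round 3: derive anc(i,i) via R3 from anc(i,f), flow(f,i)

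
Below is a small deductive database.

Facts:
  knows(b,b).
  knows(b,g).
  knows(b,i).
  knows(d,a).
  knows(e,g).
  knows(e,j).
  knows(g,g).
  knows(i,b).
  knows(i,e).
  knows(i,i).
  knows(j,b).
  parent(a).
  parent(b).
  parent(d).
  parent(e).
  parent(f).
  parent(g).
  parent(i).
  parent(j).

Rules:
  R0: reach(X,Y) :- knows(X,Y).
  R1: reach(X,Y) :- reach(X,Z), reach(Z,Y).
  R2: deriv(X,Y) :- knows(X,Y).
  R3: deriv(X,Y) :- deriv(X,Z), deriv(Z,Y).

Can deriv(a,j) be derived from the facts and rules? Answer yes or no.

round 1: derive deriv(b,b) via R2 from knows(b,b)
round 1: derive deriv(b,g) via R2 from knows(b,g)
round 1: derive deriv(b,i) via R2 from knows(b,i)
round 1: derive deriv(d,a) via R2 from knows(d,a)
round 1: derive deriv(e,g) via R2 from knows(e,g)
round 1: derive deriv(e,j) via R2 from knows(e,j)
round 1: derive deriv(g,g) via R2 from knows(g,g)
round 1: derive deriv(i,b) via R2 from knows(i,b)
round 1: derive deriv(i,e) via R2 from knows(i,e)
round 1: derive deriv(i,i) via R2 from knows(i,i)
round 1: derive deriv(j,b) via R2 from knows(j,b)
round 2: derive deriv(b,e) via R3 from deriv(b,i), deriv(i,e)
round 2: derive deriv(e,b) via R3 from deriv(e,j), deriv(j,b)
round 2: derive deriv(i,g) via R3 from deriv(i,b), deriv(b,g)
round 2: derive deriv(i,j) via R3 from deriv(i,e), deriv(e,j)
round 2: derive deriv(j,g) via R3 from deriv(j,b), deriv(b,g)
round 2: derive deriv(j,i) via R3 from deriv(j,b), deriv(b,i)
round 3: derive deriv(b,j) via R3 from deriv(b,e), deriv(e,j)
round 3: derive deriv(e,e) via R3 from deriv(e,b), deriv(b,e)
round 3: derive deriv(e,i) via R3 from deriv(e,b), deriv(b,i)
round 3: derive deriv(j,e) via R3 from deriv(j,b), deriv(b,e)
round 3: derive deriv(j,j) via R3 from deriv(j,i), deriv(i,j)

no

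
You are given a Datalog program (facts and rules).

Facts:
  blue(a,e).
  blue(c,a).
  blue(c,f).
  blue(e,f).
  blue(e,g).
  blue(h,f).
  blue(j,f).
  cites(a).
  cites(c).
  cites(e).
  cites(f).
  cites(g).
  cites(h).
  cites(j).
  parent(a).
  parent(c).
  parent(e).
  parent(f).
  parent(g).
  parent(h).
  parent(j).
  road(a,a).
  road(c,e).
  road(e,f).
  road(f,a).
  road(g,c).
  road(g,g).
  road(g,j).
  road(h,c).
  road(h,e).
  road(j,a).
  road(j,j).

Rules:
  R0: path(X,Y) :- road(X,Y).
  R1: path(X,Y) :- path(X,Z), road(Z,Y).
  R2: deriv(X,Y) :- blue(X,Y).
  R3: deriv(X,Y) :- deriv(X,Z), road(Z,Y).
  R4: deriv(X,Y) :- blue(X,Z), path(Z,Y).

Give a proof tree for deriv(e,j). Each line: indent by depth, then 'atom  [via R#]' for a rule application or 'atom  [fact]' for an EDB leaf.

round 1: derive path(a,a) via R0 from road(a,a)
round 1: derive path(c,e) via R0 from road(c,e)
round 1: derive path(e,f) via R0 from road(e,f)
round 1: derive path(f,a) via R0 from road(f,a)
round 1: derive path(g,c) via R0 from road(g,c)
round 1: derive path(g,g) via R0 from road(g,g)
round 1: derive path(g,j) via R0 from road(g,j)
round 1: derive path(h,c) via R0 from road(h,c)
round 1: derive path(h,e) via R0 from road(h,e)
round 1: derive path(j,a) via R0 from road(j,a)
round 1: derive path(j,j) via R0 from road(j,j)
round 1: derive deriv(a,e) via R2 from blue(a,e)
round 1: derive deriv(c,a) via R2 from blue(c,a)
round 1: derive deriv(c,f) via R2 from blue(c,f)
round 1: derive deriv(e,f) via R2 from blue(e,f)
round 1: derive deriv(e,g) via R2 from blue(e,g)
round 1: derive deriv(h,f) via R2 from blue(h,f)
round 1: derive deriv(j,f) via R2 from blue(j,f)
round 2: derive path(c,f) via R1 from path(c,e), road(e,f)
round 2: derive path(e,a) via R1 from path(e,f), road(f,a)
round 2: derive path(g,a) via R1 from path(g,j), road(j,a)
round 2: derive path(g,e) via R1 from path(g,c), road(c,e)
round 2: derive path(h,f) via R1 from path(h,e), road(e,f)
round 2: derive deriv(a,f) via R3 from deriv(a,e), road(e,f)
round 2: derive deriv(e,a) via R3 from deriv(e,f), road(f,a)
round 2: derive deriv(e,c) via R3 from deriv(e,g), road(g,c)
round 2: derive deriv(e,j) via R3 from deriv(e,g), road(g,j)
round 2: derive deriv(h,a) via R3 from deriv(h,f), road(f,a)
round 2: derive deriv(j,a) via R3 from deriv(j,f), road(f,a)
round 3: derive path(c,a) via R1 from path(c,f), road(f,a)
round 3: derive path(g,f) via R1 from path(g,e), road(e,f)
round 3: derive path(h,a) via R1 from path(h,f), road(f,a)
round 3: derive deriv(a,a) via R3 from deriv(a,f), road(f,a)
round 3: derive deriv(e,e) via R3 from deriv(e,c), road(c,e)

deriv(e,j)  [via R3]
  deriv(e,g)  [via R2]
    blue(e,g)  [fact]
  road(g,j)  [fact]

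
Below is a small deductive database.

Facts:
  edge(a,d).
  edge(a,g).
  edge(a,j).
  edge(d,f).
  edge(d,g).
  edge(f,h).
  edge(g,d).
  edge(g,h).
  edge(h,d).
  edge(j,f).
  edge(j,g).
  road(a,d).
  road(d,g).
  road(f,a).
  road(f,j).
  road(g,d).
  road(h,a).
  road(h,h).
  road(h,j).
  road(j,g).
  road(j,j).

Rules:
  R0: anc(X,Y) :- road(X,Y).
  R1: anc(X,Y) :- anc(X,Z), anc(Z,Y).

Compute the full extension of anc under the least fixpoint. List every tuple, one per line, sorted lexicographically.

anc(a,d)
anc(a,g)
anc(d,d)
anc(d,g)
anc(f,a)
anc(f,d)
anc(f,g)
anc(f,j)
anc(g,d)
anc(g,g)
anc(h,a)
anc(h,d)
anc(h,g)
anc(h,h)
anc(h,j)
anc(j,d)
anc(j,g)
anc(j,j)

round 1: derive anc(a,d) via R0 from road(a,d)
round 1: derive anc(d,g) via R0 from road(d,g)
round 1: derive anc(f,a) via R0 from road(f,a)
round 1: derive anc(f,j) via R0 from road(f,j)
round 1: derive anc(g,d) via R0 from road(g,d)
round 1: derive anc(h,a) via R0 from road(h,a)
round 1: derive anc(h,h) via R0 from road(h,h)
round 1: derive anc(h,j) via R0 from road(h,j)
round 1: derive anc(j,g) via R0 from road(j,g)
round 1: derive anc(j,j) via R0 from road(j,j)
round 2: derive anc(a,g) via R1 from anc(a,d), anc(d,g)
round 2: derive anc(d,d) via R1 from anc(d,g), anc(g,d)
round 2: derive anc(f,d) via R1 from anc(f,a), anc(a,d)
round 2: derive anc(f,g) via R1 from anc(f,j), anc(j,g)
round 2: derive anc(g,g) via R1 from anc(g,d), anc(d,g)
round 2: derive anc(h,d) via R1 from anc(h,a), anc(a,d)
round 2: derive anc(h,g) via R1 from anc(h,j), anc(j,g)
round 2: derive anc(j,d) via R1 from anc(j,g), anc(g,d)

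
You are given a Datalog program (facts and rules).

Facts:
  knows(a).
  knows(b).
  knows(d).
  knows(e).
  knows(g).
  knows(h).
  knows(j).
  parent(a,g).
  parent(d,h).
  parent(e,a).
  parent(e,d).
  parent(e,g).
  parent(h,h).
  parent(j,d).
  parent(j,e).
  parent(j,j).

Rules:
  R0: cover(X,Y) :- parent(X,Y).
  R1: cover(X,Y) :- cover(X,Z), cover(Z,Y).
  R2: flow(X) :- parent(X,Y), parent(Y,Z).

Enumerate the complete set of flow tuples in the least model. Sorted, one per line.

round 1: derive flow(d) via R2 from parent(d,h), parent(h,h)
round 1: derive flow(e) via R2 from parent(e,a), parent(a,g)
round 1: derive flow(h) via R2 from parent(h,h), parent(h,h)
round 1: derive flow(j) via R2 from parent(j,d), parent(d,h)

flow(d)
flow(e)
flow(h)
flow(j)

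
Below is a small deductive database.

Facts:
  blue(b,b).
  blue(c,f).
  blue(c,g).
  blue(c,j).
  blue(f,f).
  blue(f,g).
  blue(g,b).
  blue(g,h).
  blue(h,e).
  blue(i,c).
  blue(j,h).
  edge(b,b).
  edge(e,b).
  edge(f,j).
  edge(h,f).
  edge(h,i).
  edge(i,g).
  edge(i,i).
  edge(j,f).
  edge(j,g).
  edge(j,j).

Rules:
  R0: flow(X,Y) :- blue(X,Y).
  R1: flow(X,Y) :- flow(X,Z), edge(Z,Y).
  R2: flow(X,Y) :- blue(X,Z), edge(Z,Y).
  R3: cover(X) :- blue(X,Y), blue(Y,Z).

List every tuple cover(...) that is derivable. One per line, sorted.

round 1: derive cover(b) via R3 from blue(b,b), blue(b,b)
round 1: derive cover(c) via R3 from blue(c,f), blue(f,f)
round 1: derive cover(f) via R3 from blue(f,f), blue(f,f)
round 1: derive cover(g) via R3 from blue(g,b), blue(b,b)
round 1: derive cover(i) via R3 from blue(i,c), blue(c,f)
round 1: derive cover(j) via R3 from blue(j,h), blue(h,e)

cover(b)
cover(c)
cover(f)
cover(g)
cover(i)
cover(j)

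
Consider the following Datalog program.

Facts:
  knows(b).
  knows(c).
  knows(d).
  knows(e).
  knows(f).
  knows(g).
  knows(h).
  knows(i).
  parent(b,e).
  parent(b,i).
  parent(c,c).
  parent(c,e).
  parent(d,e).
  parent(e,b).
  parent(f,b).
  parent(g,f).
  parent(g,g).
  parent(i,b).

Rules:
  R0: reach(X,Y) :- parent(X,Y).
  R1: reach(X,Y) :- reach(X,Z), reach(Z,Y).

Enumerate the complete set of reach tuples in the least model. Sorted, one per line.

round 1: derive reach(b,e) via R0 from parent(b,e)
round 1: derive reach(b,i) via R0 from parent(b,i)
round 1: derive reach(c,c) via R0 from parent(c,c)
round 1: derive reach(c,e) via R0 from parent(c,e)
round 1: derive reach(d,e) via R0 from parent(d,e)
round 1: derive reach(e,b) via R0 from parent(e,b)
round 1: derive reach(f,b) via R0 from parent(f,b)
round 1: derive reach(g,f) via R0 from parent(g,f)
round 1: derive reach(g,g) via R0 from parent(g,g)
round 1: derive reach(i,b) via R0 from parent(i,b)
round 2: derive reach(b,b) via R1 from reach(b,e), reach(e,b)
round 2: derive reach(c,b) via R1 from reach(c,e), reach(e,b)
round 2: derive reach(d,b) via R1 from reach(d,e), reach(e,b)
round 2: derive reach(e,e) via R1 from reach(e,b), reach(b,e)
round 2: derive reach(e,i) via R1 from reach(e,b), reach(b,i)
round 2: derive reach(f,e) via R1 from reach(f,b), reach(b,e)
round 2: derive reach(f,i) via R1 from reach(f,b), reach(b,i)
round 2: derive reach(g,b) via R1 from reach(g,f), reach(f,b)
round 2: derive reach(i,e) via R1 from reach(i,b), reach(b,e)
round 2: derive reach(i,i) via R1 from reach(i,b), reach(b,i)
round 3: derive reach(c,i) via R1 from reach(c,b), reach(b,i)
round 3: derive reach(d,i) via R1 from reach(d,b), reach(b,i)
round 3: derive reach(g,e) via R1 from reach(g,b), reach(b,e)
round 3: derive reach(g,i) via R1 from reach(g,b), reach(b,i)

reach(b,b)
reach(b,e)
reach(b,i)
reach(c,b)
reach(c,c)
reach(c,e)
reach(c,i)
reach(d,b)
reach(d,e)
reach(d,i)
reach(e,b)
reach(e,e)
reach(e,i)
reach(f,b)
reach(f,e)
reach(f,i)
reach(g,b)
reach(g,e)
reach(g,f)
reach(g,g)
reach(g,i)
reach(i,b)
reach(i,e)
reach(i,i)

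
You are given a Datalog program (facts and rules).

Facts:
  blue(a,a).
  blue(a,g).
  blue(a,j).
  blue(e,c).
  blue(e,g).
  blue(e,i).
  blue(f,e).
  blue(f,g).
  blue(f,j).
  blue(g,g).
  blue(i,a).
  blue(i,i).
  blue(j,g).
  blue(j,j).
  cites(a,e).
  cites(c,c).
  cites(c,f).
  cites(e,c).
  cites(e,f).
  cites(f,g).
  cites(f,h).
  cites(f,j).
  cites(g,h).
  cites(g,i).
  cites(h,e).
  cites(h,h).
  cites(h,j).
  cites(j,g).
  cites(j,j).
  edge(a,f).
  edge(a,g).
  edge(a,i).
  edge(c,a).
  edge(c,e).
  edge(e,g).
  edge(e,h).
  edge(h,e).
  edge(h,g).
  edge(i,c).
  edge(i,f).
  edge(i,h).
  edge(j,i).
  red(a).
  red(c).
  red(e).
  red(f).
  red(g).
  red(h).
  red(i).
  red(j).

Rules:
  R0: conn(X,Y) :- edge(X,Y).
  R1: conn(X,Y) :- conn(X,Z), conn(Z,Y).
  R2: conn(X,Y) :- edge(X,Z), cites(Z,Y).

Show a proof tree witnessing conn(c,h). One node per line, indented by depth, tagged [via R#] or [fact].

round 1: derive conn(a,f) via R0 from edge(a,f)
round 1: derive conn(a,g) via R0 from edge(a,g)
round 1: derive conn(a,i) via R0 from edge(a,i)
round 1: derive conn(c,a) via R0 from edge(c,a)
round 1: derive conn(c,e) via R0 from edge(c,e)
round 1: derive conn(e,g) via R0 from edge(e,g)
round 1: derive conn(e,h) via R0 from edge(e,h)
round 1: derive conn(h,e) via R0 from edge(h,e)
round 1: derive conn(h,g) via R0 from edge(h,g)
round 1: derive conn(i,c) via R0 from edge(i,c)
round 1: derive conn(i,f) via R0 from edge(i,f)
round 1: derive conn(i,h) via R0 from edge(i,h)
round 1: derive conn(j,i) via R0 from edge(j,i)
round 1: derive conn(a,h) via R2 from edge(a,f), cites(f,h)
round 1: derive conn(a,j) via R2 from edge(a,f), cites(f,j)
round 1: derive conn(c,c) via R2 from edge(c,e), cites(e,c)
round 1: derive conn(c,f) via R2 from edge(c,e), cites(e,f)
round 1: derive conn(e,e) via R2 from edge(e,h), cites(h,e)
round 1: derive conn(e,i) via R2 from edge(e,g), cites(g,i)
round 1: derive conn(e,j) via R2 from edge(e,h), cites(h,j)
round 1: derive conn(h,c) via R2 from edge(h,e), cites(e,c)
round 1: derive conn(h,f) via R2 from edge(h,e), cites(e,f)
round 1: derive conn(h,h) via R2 from edge(h,g), cites(g,h)
round 1: derive conn(h,i) via R2 from edge(h,g), cites(g,i)
round 1: derive conn(i,e) via R2 from edge(i,h), cites(h,e)
round 1: derive conn(i,g) via R2 from edge(i,f), cites(f,g)
round 1: derive conn(i,j) via R2 from edge(i,f), cites(f,j)
round 2: derive conn(a,c) via R1 from conn(a,h), conn(h,c)
round 2: derive conn(a,e) via R1 from conn(a,h), conn(h,e)
round 2: derive conn(c,g) via R1 from conn(c,a), conn(a,g)
round 2: derive conn(c,h) via R1 from conn(c,a), conn(a,h)
round 2: derive conn(c,i) via R1 from conn(c,a), conn(a,i)
round 2: derive conn(c,j) via R1 from conn(c,a), conn(a,j)
round 2: derive conn(e,c) via R1 from conn(e,h), conn(h,c)
round 2: derive conn(e,f) via R1 from conn(e,h), conn(h,f)
round 2: derive conn(h,a) via R1 from conn(h,c), conn(c,a)
round 2: derive conn(h,j) via R1 from conn(h,e), conn(e,j)
round 2: derive conn(i,a) via R1 from conn(i,c), conn(c,a)
round 2: derive conn(i,i) via R1 from conn(i,e), conn(e,i)
round 2: derive conn(j,c) via R1 from conn(j,i), conn(i,c)
round 2: derive conn(j,e) via R1 from conn(j,i), conn(i,e)
round 2: derive conn(j,f) via R1 from conn(j,i), conn(i,f)
round 2: derive conn(j,g) via R1 from conn(j,i), conn(i,g)
round 2: derive conn(j,h) via R1 from conn(j,i), conn(i,h)
round 2: derive conn(j,j) via R1 from conn(j,i), conn(i,j)
round 3: derive conn(a,a) via R1 from conn(a,c), conn(c,a)
round 3: derive conn(e,a) via R1 from conn(e,c), conn(c,a)
round 3: derive conn(j,a) via R1 from conn(j,c), conn(c,a)

conn(c,h)  [via R1]
  conn(c,a)  [via R0]
    edge(c,a)  [fact]
  conn(a,h)  [via R2]
    edge(a,f)  [fact]
    cites(f,h)  [fact]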